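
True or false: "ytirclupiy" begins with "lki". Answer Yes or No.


Input string: 'ytirclupiy'
Prefix to check: 'lki'
First 3 characters of input: 'yti'
Match: False
Result: No


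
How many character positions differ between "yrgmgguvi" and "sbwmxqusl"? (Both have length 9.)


String 1: 'yrgmgguvi'
String 2: 'sbwmxqusl'
Compare each position: pos 0: 'y'!='s', pos 1: 'r'!='b', pos 2: 'g'!='w', pos 3: 'm'=='m', pos 4: 'g'!='x', pos 5: 'g'!='q', pos 6: 'u'=='u', pos 7: 'v'!='s', pos 8: 'i'!='l'
Differing positions: 7
Hamming distance: 7


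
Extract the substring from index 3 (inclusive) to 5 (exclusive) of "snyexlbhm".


Input string: 'snyexlbhm'
Operation: slice [3:5]
Extract characters: s[3]='e', s[4]='x'
Result: ex


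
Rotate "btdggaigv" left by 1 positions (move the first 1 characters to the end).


Input: 'btdggaigv', shift = 1
Operation: split at index 1 and swap parts
Front part s[0:1] = 'b'
Back part s[1:] = 'tdggaigv'
Rotated = back + front = 'tdggaigv' + 'b'
Result: tdggaigvb


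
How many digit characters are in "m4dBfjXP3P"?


Input string: 'm4dBfjXP3P'
Operation: count digit characters (0-9)
Scan: 'm', '4'(digit), 'd', 'B', 'f', 'j', 'X', 'P', '3'(digit), 'P'
Digits found: 2
Result: 2


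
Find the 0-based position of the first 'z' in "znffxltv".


Input string: 'znffxltv'
Target: 'z'
Scanning left to right: s[0]='z'
First match at index: 0


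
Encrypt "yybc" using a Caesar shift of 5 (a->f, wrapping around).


Input: 'yybc', shift = 5
Operation: for each letter, (position + 5) mod 26
Mapping: 'y'(24+5=29, 29 mod 26=3)->'d', 'y'(24+5=29, 29 mod 26=3)->'d', 'b'(1+5=6)->'g', 'c'(2+5=7)->'h'
Result: ddgh


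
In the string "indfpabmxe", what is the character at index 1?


Input string: 'indfpabmxe'
Operation: get character at index 1
Index mapping: s[0]='i', s[1]='n'
Result: 'n'


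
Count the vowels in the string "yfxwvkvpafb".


Input string: 'yfxwvkvpafb'
Operation: count vowels (a, e, i, o, u)
Scan: s[0]='y', s[1]='f', s[2]='x', s[3]='w', s[4]='v', s[5]='k', s[6]='v', s[7]='p', s[8]='a' (vowel), s[9]='f', s[10]='b'
Vowels found: 1
Result: 1


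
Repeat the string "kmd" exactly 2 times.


Input string: 'kmd'
Operation: repeat 2 times
Concatenation: 'kmd' + 'kmd'
Result: kmdkmd


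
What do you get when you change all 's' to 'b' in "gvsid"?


Input string: 'gvsid'
Operation: replace 's' with 'b'
Positions of 's': 2
After replacement: gvbid


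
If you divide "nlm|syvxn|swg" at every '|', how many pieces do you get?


Input string: 'nlm|syvxn|swg'
Delimiter: '|'
Split result: 'nlm', 'syvxn', 'swg'
Number of parts: 3


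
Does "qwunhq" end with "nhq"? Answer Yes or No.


Input string: 'qwunhq'
Suffix to check: 'nhq'
Last 3 characters of input: 'nhq'
Match: True
Result: Yes


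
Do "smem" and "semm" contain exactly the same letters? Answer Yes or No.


String 1: 'smem' -> sorted: 'emms'
String 2: 'semm' -> sorted: 'emms'
Compare sorted forms: 'emms' == 'emms'
Anagram: Yes


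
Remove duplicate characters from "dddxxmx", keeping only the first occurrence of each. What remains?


Input: 'dddxxmx'
Operation: keep first occurrence of each character
Scan: s[0]='d' new -> keep; s[1]='d' seen -> skip; s[2]='d' seen -> skip; s[3]='x' new -> keep; s[4]='x' seen -> skip; s[5]='m' new -> keep; s[6]='x' seen -> skip
Result: dxm


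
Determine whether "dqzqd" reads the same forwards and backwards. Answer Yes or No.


Input string: 'dqzqd'
Reversed: 'dqzqd'
Compare pairs: s[0]='d' vs s[4]='d' (match), s[1]='q' vs s[3]='q' (match)
Palindrome: Yes


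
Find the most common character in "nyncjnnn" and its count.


Input: 'nyncjnnn'
Operation: tally each character
Counts: 'c':1, 'j':1, 'n':5, 'y':1
Maximum: 'n' appears 5 times


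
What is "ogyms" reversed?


Input string: 'ogyms'
Operation: reverse character order
Original order: 'o' -> 'g' -> 'y' -> 'm' -> 's'
Reversed order: 's' -> 'm' -> 'y' -> 'g' -> 'o'
Result: smygo


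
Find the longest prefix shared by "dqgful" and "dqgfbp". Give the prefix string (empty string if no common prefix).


String 1: 'dqgful'
String 2: 'dqgfbp'
Compare position by position:
pos 0: 'd' vs 'd' match
pos 1: 'q' vs 'q' match
pos 2: 'g' vs 'g' match
pos 3: 'f' vs 'f' match
pos 4: 'u' vs 'b' differ -> stop
Longest common prefix: "dqgf" (length 4)


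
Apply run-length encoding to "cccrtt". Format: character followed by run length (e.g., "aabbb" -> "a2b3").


Input: 'cccrtt'
Operation: identify consecutive runs
Runs: 'ccc' -> c3, 'r' -> r1, 'tt' -> t2
Encoded: c3r1t2


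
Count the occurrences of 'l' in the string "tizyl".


Input string: 'tizyl'
Target character: 'l'
Scan each position: s[4]='l'
Matches found at indices: 4
Total: 1


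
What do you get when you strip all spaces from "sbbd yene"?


Input string: 'sbbd yene'
Operation: remove all spaces
Words: 'sbbd', 'yene'
Join without spaces: sbbdyene


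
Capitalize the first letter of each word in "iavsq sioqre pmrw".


Input string: 'iavsq sioqre pmrw'
Operation: capitalize first letter of each word
Word transformations: 'iavsq'->'Iavsq', 'sioqre'->'Sioqre', 'pmrw'->'Pmrw'
Result: Iavsq Sioqre Pmrw


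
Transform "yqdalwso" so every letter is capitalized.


Input string: 'yqdalwso'
Operation: convert each letter to uppercase
Mapping: 'y'->'Y', 'q'->'Q', 'd'->'D', 'a'->'A', 'l'->'L', 'w'->'W', 's'->'S', 'o'->'O'
Result: YQDALWSO


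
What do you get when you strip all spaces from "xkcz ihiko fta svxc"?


Input string: 'xkcz ihiko fta svxc'
Operation: remove all spaces
Words: 'xkcz', 'ihiko', 'fta', 'svxc'
Join without spaces: xkczihikoftasvxc


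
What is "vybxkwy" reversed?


Input string: 'vybxkwy'
Operation: reverse character order
Original order: 'v' -> 'y' -> 'b' -> 'x' -> 'k' -> 'w' -> 'y'
Reversed order: 'y' -> 'w' -> 'k' -> 'x' -> 'b' -> 'y' -> 'v'
Result: ywkxbyv


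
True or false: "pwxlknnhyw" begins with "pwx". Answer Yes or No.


Input string: 'pwxlknnhyw'
Prefix to check: 'pwx'
First 3 characters of input: 'pwx'
Match: True
Result: Yes


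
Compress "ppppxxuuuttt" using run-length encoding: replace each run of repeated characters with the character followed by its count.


Input: 'ppppxxuuuttt'
Operation: identify consecutive runs
Runs: 'pppp' -> p4, 'xx' -> x2, 'uuu' -> u3, 'ttt' -> t3
Encoded: p4x2u3t3


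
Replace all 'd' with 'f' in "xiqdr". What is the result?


Input string: 'xiqdr'
Operation: replace 'd' with 'f'
Positions of 'd': 3
After replacement: xiqfr


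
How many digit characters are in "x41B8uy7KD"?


Input string: 'x41B8uy7KD'
Operation: count digit characters (0-9)
Scan: 'x', '4'(digit), '1'(digit), 'B', '8'(digit), 'u', 'y', '7'(digit), 'K', 'D'
Digits found: 4
Result: 4


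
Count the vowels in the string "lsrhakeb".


Input string: 'lsrhakeb'
Operation: count vowels (a, e, i, o, u)
Scan: s[0]='l', s[1]='s', s[2]='r', s[3]='h', s[4]='a' (vowel), s[5]='k', s[6]='e' (vowel), s[7]='b'
Vowels found: 2
Result: 2


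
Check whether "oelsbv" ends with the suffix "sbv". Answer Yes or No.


Input string: 'oelsbv'
Suffix to check: 'sbv'
Last 3 characters of input: 'sbv'
Match: True
Result: Yes


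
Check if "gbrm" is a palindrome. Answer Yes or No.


Input string: 'gbrm'
Reversed: 'mrbg'
Compare pairs: s[0]='g' vs s[3]='m' (mismatch), s[1]='b' vs s[2]='r' (mismatch)
Palindrome: No


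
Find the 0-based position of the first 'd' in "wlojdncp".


Input string: 'wlojdncp'
Target: 'd'
Scanning left to right: s[0]='w', s[1]='l', s[2]='o', s[3]='j', s[4]='d'
First match at index: 4


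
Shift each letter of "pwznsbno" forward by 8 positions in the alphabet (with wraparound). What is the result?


Input: 'pwznsbno', shift = 8
Operation: for each letter, (position + 8) mod 26
Mapping: 'p'(15+8=23)->'x', 'w'(22+8=30, 30 mod 26=4)->'e', 'z'(25+8=33, 33 mod 26=7)->'h', 'n'(13+8=21)->'v', 's'(18+8=26, 26 mod 26=0)->'a', 'b'(1+8=9)->'j', 'n'(13+8=21)->'v', 'o'(14+8=22)->'w'
Result: xehvajvw


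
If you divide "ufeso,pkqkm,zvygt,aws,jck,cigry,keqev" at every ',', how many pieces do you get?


Input string: 'ufeso,pkqkm,zvygt,aws,jck,cigry,keqev'
Delimiter: ','
Split result: 'ufeso', 'pkqkm', 'zvygt', 'aws', 'jck', 'cigry', 'keqev'
Number of parts: 7


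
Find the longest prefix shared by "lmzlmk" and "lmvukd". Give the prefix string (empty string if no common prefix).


String 1: 'lmzlmk'
String 2: 'lmvukd'
Compare position by position:
pos 0: 'l' vs 'l' match
pos 1: 'm' vs 'm' match
pos 2: 'z' vs 'v' differ -> stop
Longest common prefix: "lm" (length 2)


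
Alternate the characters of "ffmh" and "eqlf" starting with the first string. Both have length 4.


String 1: 'ffmh'
String 2: 'eqlf'
Operation: alternate characters
Pairs: 'f'+'e', 'f'+'q', 'm'+'l', 'h'+'f'
Result: fefqmlhf


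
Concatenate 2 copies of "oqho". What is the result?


Input string: 'oqho'
Operation: repeat 2 times
Concatenation: 'oqho' + 'oqho'
Result: oqhooqho


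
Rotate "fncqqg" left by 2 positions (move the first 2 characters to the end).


Input: 'fncqqg', shift = 2
Operation: split at index 2 and swap parts
Front part s[0:2] = 'fn'
Back part s[2:] = 'cqqg'
Rotated = back + front = 'cqqg' + 'fn'
Result: cqqgfn


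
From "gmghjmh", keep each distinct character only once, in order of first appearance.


Input: 'gmghjmh'
Operation: keep first occurrence of each character
Scan: s[0]='g' new -> keep; s[1]='m' new -> keep; s[2]='g' seen -> skip; s[3]='h' new -> keep; s[4]='j' new -> keep; s[5]='m' seen -> skip; s[6]='h' seen -> skip
Result: gmhj


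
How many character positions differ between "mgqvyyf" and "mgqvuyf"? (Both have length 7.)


String 1: 'mgqvyyf'
String 2: 'mgqvuyf'
Compare each position: pos 0: 'm'=='m', pos 1: 'g'=='g', pos 2: 'q'=='q', pos 3: 'v'=='v', pos 4: 'y'!='u', pos 5: 'y'=='y', pos 6: 'f'=='f'
Differing positions: 1
Hamming distance: 1


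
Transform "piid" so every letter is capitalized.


Input string: 'piid'
Operation: convert each letter to uppercase
Mapping: 'p'->'P', 'i'->'I', 'i'->'I', 'd'->'D'
Result: PIID


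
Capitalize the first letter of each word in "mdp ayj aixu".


Input string: 'mdp ayj aixu'
Operation: capitalize first letter of each word
Word transformations: 'mdp'->'Mdp', 'ayj'->'Ayj', 'aixu'->'Aixu'
Result: Mdp Ayj Aixu


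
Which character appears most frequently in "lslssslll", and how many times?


Input: 'lslssslll'
Operation: tally each character
Counts: 'l':5, 's':4
Maximum: 'l' appears 5 times


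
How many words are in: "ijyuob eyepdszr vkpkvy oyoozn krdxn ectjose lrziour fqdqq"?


Input string: 'ijyuob eyepdszr vkpkvy oyoozn krdxn ectjose lrziour fqdqq'
Operation: split by spaces
Words found: 'ijyuob', 'eyepdszr', 'vkpkvy', 'oyoozn', 'krdxn', 'ectjose', 'lrziour', 'fqdqq'
Word count: 8


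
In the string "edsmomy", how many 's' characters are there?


Input string: 'edsmomy'
Target character: 's'
Scan each position: s[2]='s'
Matches found at indices: 2
Total: 1


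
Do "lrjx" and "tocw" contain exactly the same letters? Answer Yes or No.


String 1: 'lrjx' -> sorted: 'jlrx'
String 2: 'tocw' -> sorted: 'cotw'
Compare sorted forms: 'jlrx' != 'cotw'
Anagram: No


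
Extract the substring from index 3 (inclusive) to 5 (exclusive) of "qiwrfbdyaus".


Input string: 'qiwrfbdyaus'
Operation: slice [3:5]
Extract characters: s[3]='r', s[4]='f'
Result: rf


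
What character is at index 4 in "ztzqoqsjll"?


Input string: 'ztzqoqsjll'
Operation: get character at index 4
Index mapping: s[0]='z', s[1]='t', s[2]='z', s[3]='q', s[4]='o'
Result: 'o'


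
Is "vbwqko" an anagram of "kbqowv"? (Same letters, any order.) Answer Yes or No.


String 1: 'kbqowv' -> sorted: 'bkoqvw'
String 2: 'vbwqko' -> sorted: 'bkoqvw'
Compare sorted forms: 'bkoqvw' == 'bkoqvw'
Anagram: Yes


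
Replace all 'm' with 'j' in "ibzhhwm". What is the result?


Input string: 'ibzhhwm'
Operation: replace 'm' with 'j'
Positions of 'm': 6
After replacement: ibzhhwj


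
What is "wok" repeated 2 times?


Input string: 'wok'
Operation: repeat 2 times
Concatenation: 'wok' + 'wok'
Result: wokwok


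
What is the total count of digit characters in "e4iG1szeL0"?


Input string: 'e4iG1szeL0'
Operation: count digit characters (0-9)
Scan: 'e', '4'(digit), 'i', 'G', '1'(digit), 's', 'z', 'e', 'L', '0'(digit)
Digits found: 3
Result: 3


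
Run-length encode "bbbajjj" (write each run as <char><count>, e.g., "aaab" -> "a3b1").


Input: 'bbbajjj'
Operation: identify consecutive runs
Runs: 'bbb' -> b3, 'a' -> a1, 'jjj' -> j3
Encoded: b3a1j3


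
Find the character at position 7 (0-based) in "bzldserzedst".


Input string: 'bzldserzedst'
Operation: get character at index 7
Index mapping: s[0]='b', s[1]='z', s[2]='l', s[3]='d', s[4]='s', s[5]='e', s[6]='r', s[7]='z'
Result: 'z'


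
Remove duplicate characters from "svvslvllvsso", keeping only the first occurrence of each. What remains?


Input: 'svvslvllvsso'
Operation: keep first occurrence of each character
Scan: s[0]='s' new -> keep; s[1]='v' new -> keep; s[2]='v' seen -> skip; s[3]='s' seen -> skip; s[4]='l' new -> keep; s[5]='v' seen -> skip; s[6]='l' seen -> skip; s[7]='l' seen -> skip; s[8]='v' seen -> skip; s[9]='s' seen -> skip; s[10]='s' seen -> skip; s[11]='o' new -> keep
Result: svlo


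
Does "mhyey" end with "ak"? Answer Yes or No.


Input string: 'mhyey'
Suffix to check: 'ak'
Last 2 characters of input: 'ey'
Match: False
Result: No


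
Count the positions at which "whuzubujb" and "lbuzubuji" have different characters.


String 1: 'whuzubujb'
String 2: 'lbuzubuji'
Compare each position: pos 0: 'w'!='l', pos 1: 'h'!='b', pos 2: 'u'=='u', pos 3: 'z'=='z', pos 4: 'u'=='u', pos 5: 'b'=='b', pos 6: 'u'=='u', pos 7: 'j'=='j', pos 8: 'b'!='i'
Differing positions: 3
Hamming distance: 3


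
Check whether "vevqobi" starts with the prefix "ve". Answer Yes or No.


Input string: 'vevqobi'
Prefix to check: 've'
First 2 characters of input: 've'
Match: True
Result: Yes


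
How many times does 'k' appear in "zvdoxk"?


Input string: 'zvdoxk'
Target character: 'k'
Scan each position: s[5]='k'
Matches found at indices: 5
Total: 1


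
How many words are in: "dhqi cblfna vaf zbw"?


Input string: 'dhqi cblfna vaf zbw'
Operation: split by spaces
Words found: 'dhqi', 'cblfna', 'vaf', 'zbw'
Word count: 4


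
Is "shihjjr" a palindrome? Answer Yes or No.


Input string: 'shihjjr'
Reversed: 'rjjhihs'
Compare pairs: s[0]='s' vs s[6]='r' (mismatch), s[1]='h' vs s[5]='j' (mismatch), s[2]='i' vs s[4]='j' (mismatch)
Palindrome: No


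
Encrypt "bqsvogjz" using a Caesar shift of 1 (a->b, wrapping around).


Input: 'bqsvogjz', shift = 1
Operation: for each letter, (position + 1) mod 26
Mapping: 'b'(1+1=2)->'c', 'q'(16+1=17)->'r', 's'(18+1=19)->'t', 'v'(21+1=22)->'w', 'o'(14+1=15)->'p', 'g'(6+1=7)->'h', 'j'(9+1=10)->'k', 'z'(25+1=26, 26 mod 26=0)->'a'
Result: crtwphka


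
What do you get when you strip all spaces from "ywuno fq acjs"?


Input string: 'ywuno fq acjs'
Operation: remove all spaces
Words: 'ywuno', 'fq', 'acjs'
Join without spaces: ywunofqacjs


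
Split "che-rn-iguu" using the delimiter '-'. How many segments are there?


Input string: 'che-rn-iguu'
Delimiter: '-'
Split result: 'che', 'rn', 'iguu'
Number of parts: 3


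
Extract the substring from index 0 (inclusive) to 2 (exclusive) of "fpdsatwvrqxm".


Input string: 'fpdsatwvrqxm'
Operation: slice [0:2]
Extract characters: s[0]='f', s[1]='p'
Result: fp


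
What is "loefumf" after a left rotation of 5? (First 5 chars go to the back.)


Input: 'loefumf', shift = 5
Operation: split at index 5 and swap parts
Front part s[0:5] = 'loefu'
Back part s[5:] = 'mf'
Rotated = back + front = 'mf' + 'loefu'
Result: mfloefu


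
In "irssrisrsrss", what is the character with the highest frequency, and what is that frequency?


Input: 'irssrisrsrss'
Operation: tally each character
Counts: 'i':2, 'r':4, 's':6
Maximum: 's' appears 6 times


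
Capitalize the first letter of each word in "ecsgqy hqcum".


Input string: 'ecsgqy hqcum'
Operation: capitalize first letter of each word
Word transformations: 'ecsgqy'->'Ecsgqy', 'hqcum'->'Hqcum'
Result: Ecsgqy Hqcum


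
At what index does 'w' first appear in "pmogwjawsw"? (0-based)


Input string: 'pmogwjawsw'
Target: 'w'
Scanning left to right: s[0]='p', s[1]='m', s[2]='o', s[3]='g', s[4]='w'
First match at index: 4


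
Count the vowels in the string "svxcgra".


Input string: 'svxcgra'
Operation: count vowels (a, e, i, o, u)
Scan: s[0]='s', s[1]='v', s[2]='x', s[3]='c', s[4]='g', s[5]='r', s[6]='a' (vowel)
Vowels found: 1
Result: 1


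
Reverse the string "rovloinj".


Input string: 'rovloinj'
Operation: reverse character order
Original order: 'r' -> 'o' -> 'v' -> 'l' -> 'o' -> 'i' -> 'n' -> 'j'
Reversed order: 'j' -> 'n' -> 'i' -> 'o' -> 'l' -> 'v' -> 'o' -> 'r'
Result: jniolvor


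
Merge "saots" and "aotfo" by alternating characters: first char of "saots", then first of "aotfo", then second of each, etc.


String 1: 'saots'
String 2: 'aotfo'
Operation: alternate characters
Pairs: 's'+'a', 'a'+'o', 'o'+'t', 't'+'f', 's'+'o'
Result: saaoottfso


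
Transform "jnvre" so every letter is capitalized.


Input string: 'jnvre'
Operation: convert each letter to uppercase
Mapping: 'j'->'J', 'n'->'N', 'v'->'V', 'r'->'R', 'e'->'E'
Result: JNVRE


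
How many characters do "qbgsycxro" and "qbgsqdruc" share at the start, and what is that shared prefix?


String 1: 'qbgsycxro'
String 2: 'qbgsqdruc'
Compare position by position:
pos 0: 'q' vs 'q' match
pos 1: 'b' vs 'b' match
pos 2: 'g' vs 'g' match
pos 3: 's' vs 's' match
pos 4: 'y' vs 'q' differ -> stop
Longest common prefix: "qbgs" (length 4)


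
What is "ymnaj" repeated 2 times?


Input string: 'ymnaj'
Operation: repeat 2 times
Concatenation: 'ymnaj' + 'ymnaj'
Result: ymnajymnaj


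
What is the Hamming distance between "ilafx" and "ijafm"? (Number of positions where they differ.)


String 1: 'ilafx'
String 2: 'ijafm'
Compare each position: pos 0: 'i'=='i', pos 1: 'l'!='j', pos 2: 'a'=='a', pos 3: 'f'=='f', pos 4: 'x'!='m'
Differing positions: 2
Hamming distance: 2


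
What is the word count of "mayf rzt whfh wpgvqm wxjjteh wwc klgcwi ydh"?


Input string: 'mayf rzt whfh wpgvqm wxjjteh wwc klgcwi ydh'
Operation: split by spaces
Words found: 'mayf', 'rzt', 'whfh', 'wpgvqm', 'wxjjteh', 'wwc', 'klgcwi', 'ydh'
Word count: 8


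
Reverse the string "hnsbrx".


Input string: 'hnsbrx'
Operation: reverse character order
Original order: 'h' -> 'n' -> 's' -> 'b' -> 'r' -> 'x'
Reversed order: 'x' -> 'r' -> 'b' -> 's' -> 'n' -> 'h'
Result: xrbsnh


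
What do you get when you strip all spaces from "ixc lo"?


Input string: 'ixc lo'
Operation: remove all spaces
Words: 'ixc', 'lo'
Join without spaces: ixclo


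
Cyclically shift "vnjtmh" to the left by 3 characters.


Input: 'vnjtmh', shift = 3
Operation: split at index 3 and swap parts
Front part s[0:3] = 'vnj'
Back part s[3:] = 'tmh'
Rotated = back + front = 'tmh' + 'vnj'
Result: tmhvnj


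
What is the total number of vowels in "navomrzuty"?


Input string: 'navomrzuty'
Operation: count vowels (a, e, i, o, u)
Scan: s[0]='n', s[1]='a' (vowel), s[2]='v', s[3]='o' (vowel), s[4]='m', s[5]='r', s[6]='z', s[7]='u' (vowel), s[8]='t', s[9]='y'
Vowels found: 3
Result: 3


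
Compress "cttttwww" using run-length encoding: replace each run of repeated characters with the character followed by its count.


Input: 'cttttwww'
Operation: identify consecutive runs
Runs: 'c' -> c1, 'tttt' -> t4, 'www' -> w3
Encoded: c1t4w3


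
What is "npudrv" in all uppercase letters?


Input string: 'npudrv'
Operation: convert each letter to uppercase
Mapping: 'n'->'N', 'p'->'P', 'u'->'U', 'd'->'D', 'r'->'R', 'v'->'V'
Result: NPUDRV


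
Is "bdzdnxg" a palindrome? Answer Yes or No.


Input string: 'bdzdnxg'
Reversed: 'gxndzdb'
Compare pairs: s[0]='b' vs s[6]='g' (mismatch), s[1]='d' vs s[5]='x' (mismatch), s[2]='z' vs s[4]='n' (mismatch)
Palindrome: No


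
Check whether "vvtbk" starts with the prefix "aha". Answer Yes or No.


Input string: 'vvtbk'
Prefix to check: 'aha'
First 3 characters of input: 'vvt'
Match: False
Result: No


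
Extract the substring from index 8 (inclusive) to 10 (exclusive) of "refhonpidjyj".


Input string: 'refhonpidjyj'
Operation: slice [8:10]
Extract characters: s[8]='d', s[9]='j'
Result: dj


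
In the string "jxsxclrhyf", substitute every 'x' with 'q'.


Input string: 'jxsxclrhyf'
Operation: replace 'x' with 'q'
Positions of 'x': 1, 3
After replacement: jqsqclrhyf


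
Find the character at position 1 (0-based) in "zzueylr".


Input string: 'zzueylr'
Operation: get character at index 1
Index mapping: s[0]='z', s[1]='z'
Result: 'z'


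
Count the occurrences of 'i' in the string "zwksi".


Input string: 'zwksi'
Target character: 'i'
Scan each position: s[4]='i'
Matches found at indices: 4
Total: 1


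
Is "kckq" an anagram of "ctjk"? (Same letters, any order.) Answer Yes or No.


String 1: 'ctjk' -> sorted: 'cjkt'
String 2: 'kckq' -> sorted: 'ckkq'
Compare sorted forms: 'cjkt' != 'ckkq'
Anagram: No


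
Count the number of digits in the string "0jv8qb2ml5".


Input string: '0jv8qb2ml5'
Operation: count digit characters (0-9)
Scan: '0'(digit), 'j', 'v', '8'(digit), 'q', 'b', '2'(digit), 'm', 'l', '5'(digit)
Digits found: 4
Result: 4


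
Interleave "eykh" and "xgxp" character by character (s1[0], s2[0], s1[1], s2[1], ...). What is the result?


String 1: 'eykh'
String 2: 'xgxp'
Operation: alternate characters
Pairs: 'e'+'x', 'y'+'g', 'k'+'x', 'h'+'p'
Result: exygkxhp


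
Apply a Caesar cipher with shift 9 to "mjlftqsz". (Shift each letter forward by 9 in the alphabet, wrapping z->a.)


Input: 'mjlftqsz', shift = 9
Operation: for each letter, (position + 9) mod 26
Mapping: 'm'(12+9=21)->'v', 'j'(9+9=18)->'s', 'l'(11+9=20)->'u', 'f'(5+9=14)->'o', 't'(19+9=28, 28 mod 26=2)->'c', 'q'(16+9=25)->'z', 's'(18+9=27, 27 mod 26=1)->'b', 'z'(25+9=34, 34 mod 26=8)->'i'
Result: vsuoczbi


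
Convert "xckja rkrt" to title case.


Input string: 'xckja rkrt'
Operation: capitalize first letter of each word
Word transformations: 'xckja'->'Xckja', 'rkrt'->'Rkrt'
Result: Xckja Rkrt


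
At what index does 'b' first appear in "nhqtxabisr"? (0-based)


Input string: 'nhqtxabisr'
Target: 'b'
Scanning left to right: s[0]='n', s[1]='h', s[2]='q', s[3]='t', s[4]='x', s[5]='a', s[6]='b'
First match at index: 6


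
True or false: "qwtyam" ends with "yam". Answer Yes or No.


Input string: 'qwtyam'
Suffix to check: 'yam'
Last 3 characters of input: 'yam'
Match: True
Result: Yes


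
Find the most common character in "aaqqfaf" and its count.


Input: 'aaqqfaf'
Operation: tally each character
Counts: 'a':3, 'f':2, 'q':2
Maximum: 'a' appears 3 times


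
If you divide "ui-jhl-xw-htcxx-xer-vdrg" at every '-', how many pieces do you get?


Input string: 'ui-jhl-xw-htcxx-xer-vdrg'
Delimiter: '-'
Split result: 'ui', 'jhl', 'xw', 'htcxx', 'xer', 'vdrg'
Number of parts: 6


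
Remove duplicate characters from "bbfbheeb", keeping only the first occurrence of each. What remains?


Input: 'bbfbheeb'
Operation: keep first occurrence of each character
Scan: s[0]='b' new -> keep; s[1]='b' seen -> skip; s[2]='f' new -> keep; s[3]='b' seen -> skip; s[4]='h' new -> keep; s[5]='e' new -> keep; s[6]='e' seen -> skip; s[7]='b' seen -> skip
Result: bfhe


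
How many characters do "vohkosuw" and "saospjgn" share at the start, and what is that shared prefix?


String 1: 'vohkosuw'
String 2: 'saospjgn'
Compare position by position:
pos 0: 'v' vs 's' differ -> stop
Longest common prefix: "" (length 0)


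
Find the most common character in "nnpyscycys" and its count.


Input: 'nnpyscycys'
Operation: tally each character
Counts: 'c':2, 'n':2, 'p':1, 's':2, 'y':3
Maximum: 'y' appears 3 times


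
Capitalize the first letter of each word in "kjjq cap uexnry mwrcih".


Input string: 'kjjq cap uexnry mwrcih'
Operation: capitalize first letter of each word
Word transformations: 'kjjq'->'Kjjq', 'cap'->'Cap', 'uexnry'->'Uexnry', 'mwrcih'->'Mwrcih'
Result: Kjjq Cap Uexnry Mwrcih


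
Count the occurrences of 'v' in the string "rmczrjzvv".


Input string: 'rmczrjzvv'
Target character: 'v'
Scan each position: s[7]='v', s[8]='v'
Matches found at indices: 7, 8
Total: 2


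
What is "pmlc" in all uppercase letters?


Input string: 'pmlc'
Operation: convert each letter to uppercase
Mapping: 'p'->'P', 'm'->'M', 'l'->'L', 'c'->'C'
Result: PMLC


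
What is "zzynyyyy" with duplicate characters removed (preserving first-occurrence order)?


Input: 'zzynyyyy'
Operation: keep first occurrence of each character
Scan: s[0]='z' new -> keep; s[1]='z' seen -> skip; s[2]='y' new -> keep; s[3]='n' new -> keep; s[4]='y' seen -> skip; s[5]='y' seen -> skip; s[6]='y' seen -> skip; s[7]='y' seen -> skip
Result: zyn


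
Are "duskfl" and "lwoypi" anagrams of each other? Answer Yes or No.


String 1: 'duskfl' -> sorted: 'dfklsu'
String 2: 'lwoypi' -> sorted: 'ilopwy'
Compare sorted forms: 'dfklsu' != 'ilopwy'
Anagram: No


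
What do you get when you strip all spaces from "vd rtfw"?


Input string: 'vd rtfw'
Operation: remove all spaces
Words: 'vd', 'rtfw'
Join without spaces: vdrtfw


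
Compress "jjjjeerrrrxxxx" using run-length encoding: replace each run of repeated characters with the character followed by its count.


Input: 'jjjjeerrrrxxxx'
Operation: identify consecutive runs
Runs: 'jjjj' -> j4, 'ee' -> e2, 'rrrr' -> r4, 'xxxx' -> x4
Encoded: j4e2r4x4


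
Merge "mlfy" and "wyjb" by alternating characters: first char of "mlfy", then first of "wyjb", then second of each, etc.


String 1: 'mlfy'
String 2: 'wyjb'
Operation: alternate characters
Pairs: 'm'+'w', 'l'+'y', 'f'+'j', 'y'+'b'
Result: mwlyfjyb


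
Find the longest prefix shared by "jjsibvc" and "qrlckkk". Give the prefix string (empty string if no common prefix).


String 1: 'jjsibvc'
String 2: 'qrlckkk'
Compare position by position:
pos 0: 'j' vs 'q' differ -> stop
Longest common prefix: "" (length 0)


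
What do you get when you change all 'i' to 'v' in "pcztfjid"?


Input string: 'pcztfjid'
Operation: replace 'i' with 'v'
Positions of 'i': 6
After replacement: pcztfjvd


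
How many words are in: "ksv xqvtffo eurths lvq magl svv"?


Input string: 'ksv xqvtffo eurths lvq magl svv'
Operation: split by spaces
Words found: 'ksv', 'xqvtffo', 'eurths', 'lvq', 'magl', 'svv'
Word count: 6


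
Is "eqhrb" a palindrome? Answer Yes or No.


Input string: 'eqhrb'
Reversed: 'brhqe'
Compare pairs: s[0]='e' vs s[4]='b' (mismatch), s[1]='q' vs s[3]='r' (mismatch)
Palindrome: No


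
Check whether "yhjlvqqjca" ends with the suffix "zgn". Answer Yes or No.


Input string: 'yhjlvqqjca'
Suffix to check: 'zgn'
Last 3 characters of input: 'jca'
Match: False
Result: No


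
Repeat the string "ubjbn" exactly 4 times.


Input string: 'ubjbn'
Operation: repeat 4 times
Concatenation: 'ubjbn' + 'ubjbn' + 'ubjbn' + 'ubjbn'
Result: ubjbnubjbnubjbnubjbn


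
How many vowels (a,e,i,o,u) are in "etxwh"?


Input string: 'etxwh'
Operation: count vowels (a, e, i, o, u)
Scan: s[0]='e' (vowel), s[1]='t', s[2]='x', s[3]='w', s[4]='h'
Vowels found: 1
Result: 1


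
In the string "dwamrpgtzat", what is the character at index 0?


Input string: 'dwamrpgtzat'
Operation: get character at index 0
Index mapping: s[0]='d'
Result: 'd'


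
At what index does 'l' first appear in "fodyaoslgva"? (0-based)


Input string: 'fodyaoslgva'
Target: 'l'
Scanning left to right: s[0]='f', s[1]='o', s[2]='d', s[3]='y', s[4]='a', s[5]='o', s[6]='s', s[7]='l'
First match at index: 7


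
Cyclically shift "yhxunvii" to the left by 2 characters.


Input: 'yhxunvii', shift = 2
Operation: split at index 2 and swap parts
Front part s[0:2] = 'yh'
Back part s[2:] = 'xunvii'
Rotated = back + front = 'xunvii' + 'yh'
Result: xunviiyh


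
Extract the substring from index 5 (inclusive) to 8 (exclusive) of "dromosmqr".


Input string: 'dromosmqr'
Operation: slice [5:8]
Extract characters: s[5]='s', s[6]='m', s[7]='q'
Result: smq


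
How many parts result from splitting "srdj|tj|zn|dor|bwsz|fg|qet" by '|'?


Input string: 'srdj|tj|zn|dor|bwsz|fg|qet'
Delimiter: '|'
Split result: 'srdj', 'tj', 'zn', 'dor', 'bwsz', 'fg', 'qet'
Number of parts: 7


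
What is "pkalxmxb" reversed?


Input string: 'pkalxmxb'
Operation: reverse character order
Original order: 'p' -> 'k' -> 'a' -> 'l' -> 'x' -> 'm' -> 'x' -> 'b'
Reversed order: 'b' -> 'x' -> 'm' -> 'x' -> 'l' -> 'a' -> 'k' -> 'p'
Result: bxmxlakp


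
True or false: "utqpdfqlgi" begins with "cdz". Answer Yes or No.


Input string: 'utqpdfqlgi'
Prefix to check: 'cdz'
First 3 characters of input: 'utq'
Match: False
Result: No


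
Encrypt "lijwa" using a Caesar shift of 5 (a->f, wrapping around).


Input: 'lijwa', shift = 5
Operation: for each letter, (position + 5) mod 26
Mapping: 'l'(11+5=16)->'q', 'i'(8+5=13)->'n', 'j'(9+5=14)->'o', 'w'(22+5=27, 27 mod 26=1)->'b', 'a'(0+5=5)->'f'
Result: qnobf


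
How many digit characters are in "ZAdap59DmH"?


Input string: 'ZAdap59DmH'
Operation: count digit characters (0-9)
Scan: 'Z', 'A', 'd', 'a', 'p', '5'(digit), '9'(digit), 'D', 'm', 'H'
Digits found: 2
Result: 2


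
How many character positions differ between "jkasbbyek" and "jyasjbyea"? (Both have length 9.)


String 1: 'jkasbbyek'
String 2: 'jyasjbyea'
Compare each position: pos 0: 'j'=='j', pos 1: 'k'!='y', pos 2: 'a'=='a', pos 3: 's'=='s', pos 4: 'b'!='j', pos 5: 'b'=='b', pos 6: 'y'=='y', pos 7: 'e'=='e', pos 8: 'k'!='a'
Differing positions: 3
Hamming distance: 3


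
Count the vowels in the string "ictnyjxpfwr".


Input string: 'ictnyjxpfwr'
Operation: count vowels (a, e, i, o, u)
Scan: s[0]='i' (vowel), s[1]='c', s[2]='t', s[3]='n', s[4]='y', s[5]='j', s[6]='x', s[7]='p', s[8]='f', s[9]='w', s[10]='r'
Vowels found: 1
Result: 1


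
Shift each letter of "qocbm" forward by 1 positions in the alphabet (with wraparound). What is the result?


Input: 'qocbm', shift = 1
Operation: for each letter, (position + 1) mod 26
Mapping: 'q'(16+1=17)->'r', 'o'(14+1=15)->'p', 'c'(2+1=3)->'d', 'b'(1+1=2)->'c', 'm'(12+1=13)->'n'
Result: rpdcn


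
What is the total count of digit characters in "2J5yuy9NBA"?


Input string: '2J5yuy9NBA'
Operation: count digit characters (0-9)
Scan: '2'(digit), 'J', '5'(digit), 'y', 'u', 'y', '9'(digit), 'N', 'B', 'A'
Digits found: 3
Result: 3


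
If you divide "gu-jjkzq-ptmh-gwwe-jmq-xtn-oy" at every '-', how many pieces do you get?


Input string: 'gu-jjkzq-ptmh-gwwe-jmq-xtn-oy'
Delimiter: '-'
Split result: 'gu', 'jjkzq', 'ptmh', 'gwwe', 'jmq', 'xtn', 'oy'
Number of parts: 7


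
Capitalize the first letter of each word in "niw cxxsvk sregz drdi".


Input string: 'niw cxxsvk sregz drdi'
Operation: capitalize first letter of each word
Word transformations: 'niw'->'Niw', 'cxxsvk'->'Cxxsvk', 'sregz'->'Sregz', 'drdi'->'Drdi'
Result: Niw Cxxsvk Sregz Drdi


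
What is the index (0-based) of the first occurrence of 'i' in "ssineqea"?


Input string: 'ssineqea'
Target: 'i'
Scanning left to right: s[0]='s', s[1]='s', s[2]='i'
First match at index: 2


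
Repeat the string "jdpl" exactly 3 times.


Input string: 'jdpl'
Operation: repeat 3 times
Concatenation: 'jdpl' + 'jdpl' + 'jdpl'
Result: jdpljdpljdpl


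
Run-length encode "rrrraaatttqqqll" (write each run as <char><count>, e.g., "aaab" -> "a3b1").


Input: 'rrrraaatttqqqll'
Operation: identify consecutive runs
Runs: 'rrrr' -> r4, 'aaa' -> a3, 'ttt' -> t3, 'qqq' -> q3, 'll' -> l2
Encoded: r4a3t3q3l2


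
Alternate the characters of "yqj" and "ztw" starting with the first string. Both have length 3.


String 1: 'yqj'
String 2: 'ztw'
Operation: alternate characters
Pairs: 'y'+'z', 'q'+'t', 'j'+'w'
Result: yzqtjw


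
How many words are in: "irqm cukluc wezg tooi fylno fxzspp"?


Input string: 'irqm cukluc wezg tooi fylno fxzspp'
Operation: split by spaces
Words found: 'irqm', 'cukluc', 'wezg', 'tooi', 'fylno', 'fxzspp'
Word count: 6


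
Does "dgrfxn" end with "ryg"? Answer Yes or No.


Input string: 'dgrfxn'
Suffix to check: 'ryg'
Last 3 characters of input: 'fxn'
Match: False
Result: No


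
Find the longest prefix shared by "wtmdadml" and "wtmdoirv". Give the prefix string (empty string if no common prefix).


String 1: 'wtmdadml'
String 2: 'wtmdoirv'
Compare position by position:
pos 0: 'w' vs 'w' match
pos 1: 't' vs 't' match
pos 2: 'm' vs 'm' match
pos 3: 'd' vs 'd' match
pos 4: 'a' vs 'o' differ -> stop
Longest common prefix: "wtmd" (length 4)


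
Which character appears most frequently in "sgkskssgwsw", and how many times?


Input: 'sgkskssgwsw'
Operation: tally each character
Counts: 'g':2, 'k':2, 's':5, 'w':2
Maximum: 's' appears 5 times


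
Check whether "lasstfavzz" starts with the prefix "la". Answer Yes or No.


Input string: 'lasstfavzz'
Prefix to check: 'la'
First 2 characters of input: 'la'
Match: True
Result: Yes


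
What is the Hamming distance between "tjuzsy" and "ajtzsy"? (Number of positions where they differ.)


String 1: 'tjuzsy'
String 2: 'ajtzsy'
Compare each position: pos 0: 't'!='a', pos 1: 'j'=='j', pos 2: 'u'!='t', pos 3: 'z'=='z', pos 4: 's'=='s', pos 5: 'y'=='y'
Differing positions: 2
Hamming distance: 2


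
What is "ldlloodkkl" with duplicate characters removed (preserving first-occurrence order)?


Input: 'ldlloodkkl'
Operation: keep first occurrence of each character
Scan: s[0]='l' new -> keep; s[1]='d' new -> keep; s[2]='l' seen -> skip; s[3]='l' seen -> skip; s[4]='o' new -> keep; s[5]='o' seen -> skip; s[6]='d' seen -> skip; s[7]='k' new -> keep; s[8]='k' seen -> skip; s[9]='l' seen -> skip
Result: ldok


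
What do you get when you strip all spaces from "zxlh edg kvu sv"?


Input string: 'zxlh edg kvu sv'
Operation: remove all spaces
Words: 'zxlh', 'edg', 'kvu', 'sv'
Join without spaces: zxlhedgkvusv


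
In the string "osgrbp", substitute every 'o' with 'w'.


Input string: 'osgrbp'
Operation: replace 'o' with 'w'
Positions of 'o': 0
After replacement: wsgrbp


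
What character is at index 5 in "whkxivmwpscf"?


Input string: 'whkxivmwpscf'
Operation: get character at index 5
Index mapping: s[0]='w', s[1]='h', s[2]='k', s[3]='x', s[4]='i', s[5]='v'
Result: 'v'


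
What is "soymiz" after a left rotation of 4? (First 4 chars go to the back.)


Input: 'soymiz', shift = 4
Operation: split at index 4 and swap parts
Front part s[0:4] = 'soym'
Back part s[4:] = 'iz'
Rotated = back + front = 'iz' + 'soym'
Result: izsoym


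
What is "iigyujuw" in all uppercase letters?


Input string: 'iigyujuw'
Operation: convert each letter to uppercase
Mapping: 'i'->'I', 'i'->'I', 'g'->'G', 'y'->'Y', 'u'->'U', 'j'->'J', 'u'->'U', 'w'->'W'
Result: IIGYUJUW


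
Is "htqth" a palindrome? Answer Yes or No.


Input string: 'htqth'
Reversed: 'htqth'
Compare pairs: s[0]='h' vs s[4]='h' (match), s[1]='t' vs s[3]='t' (match)
Palindrome: Yes


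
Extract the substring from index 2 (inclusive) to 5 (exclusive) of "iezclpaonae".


Input string: 'iezclpaonae'
Operation: slice [2:5]
Extract characters: s[2]='z', s[3]='c', s[4]='l'
Result: zcl


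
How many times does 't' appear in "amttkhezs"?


Input string: 'amttkhezs'
Target character: 't'
Scan each position: s[2]='t', s[3]='t'
Matches found at indices: 2, 3
Total: 2


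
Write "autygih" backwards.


Input string: 'autygih'
Operation: reverse character order
Original order: 'a' -> 'u' -> 't' -> 'y' -> 'g' -> 'i' -> 'h'
Reversed order: 'h' -> 'i' -> 'g' -> 'y' -> 't' -> 'u' -> 'a'
Result: higytua


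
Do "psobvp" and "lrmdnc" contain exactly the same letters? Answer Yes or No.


String 1: 'psobvp' -> sorted: 'boppsv'
String 2: 'lrmdnc' -> sorted: 'cdlmnr'
Compare sorted forms: 'boppsv' != 'cdlmnr'
Anagram: No


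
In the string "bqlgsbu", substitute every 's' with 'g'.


Input string: 'bqlgsbu'
Operation: replace 's' with 'g'
Positions of 's': 4
After replacement: bqlggbu


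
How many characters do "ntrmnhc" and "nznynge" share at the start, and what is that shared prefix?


String 1: 'ntrmnhc'
String 2: 'nznynge'
Compare position by position:
pos 0: 'n' vs 'n' match
pos 1: 't' vs 'z' differ -> stop
Longest common prefix: "n" (length 1)


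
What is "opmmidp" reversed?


Input string: 'opmmidp'
Operation: reverse character order
Original order: 'o' -> 'p' -> 'm' -> 'm' -> 'i' -> 'd' -> 'p'
Reversed order: 'p' -> 'd' -> 'i' -> 'm' -> 'm' -> 'p' -> 'o'
Result: pdimmpo


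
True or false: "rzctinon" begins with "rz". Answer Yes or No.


Input string: 'rzctinon'
Prefix to check: 'rz'
First 2 characters of input: 'rz'
Match: True
Result: Yes


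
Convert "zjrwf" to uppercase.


Input string: 'zjrwf'
Operation: convert each letter to uppercase
Mapping: 'z'->'Z', 'j'->'J', 'r'->'R', 'w'->'W', 'f'->'F'
Result: ZJRWF


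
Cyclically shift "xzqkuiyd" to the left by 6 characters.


Input: 'xzqkuiyd', shift = 6
Operation: split at index 6 and swap parts
Front part s[0:6] = 'xzqkui'
Back part s[6:] = 'yd'
Rotated = back + front = 'yd' + 'xzqkui'
Result: ydxzqkui


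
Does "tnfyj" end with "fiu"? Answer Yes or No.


Input string: 'tnfyj'
Suffix to check: 'fiu'
Last 3 characters of input: 'fyj'
Match: False
Result: No


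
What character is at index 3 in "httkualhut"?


Input string: 'httkualhut'
Operation: get character at index 3
Index mapping: s[0]='h', s[1]='t', s[2]='t', s[3]='k'
Result: 'k'


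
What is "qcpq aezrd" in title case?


Input string: 'qcpq aezrd'
Operation: capitalize first letter of each word
Word transformations: 'qcpq'->'Qcpq', 'aezrd'->'Aezrd'
Result: Qcpq Aezrd


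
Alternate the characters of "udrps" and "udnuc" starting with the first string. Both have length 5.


String 1: 'udrps'
String 2: 'udnuc'
Operation: alternate characters
Pairs: 'u'+'u', 'd'+'d', 'r'+'n', 'p'+'u', 's'+'c'
Result: uuddrnpusc


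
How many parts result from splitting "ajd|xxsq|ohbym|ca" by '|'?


Input string: 'ajd|xxsq|ohbym|ca'
Delimiter: '|'
Split result: 'ajd', 'xxsq', 'ohbym', 'ca'
Number of parts: 4


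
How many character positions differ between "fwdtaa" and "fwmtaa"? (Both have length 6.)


String 1: 'fwdtaa'
String 2: 'fwmtaa'
Compare each position: pos 0: 'f'=='f', pos 1: 'w'=='w', pos 2: 'd'!='m', pos 3: 't'=='t', pos 4: 'a'=='a', pos 5: 'a'=='a'
Differing positions: 1
Hamming distance: 1


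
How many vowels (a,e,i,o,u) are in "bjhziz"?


Input string: 'bjhziz'
Operation: count vowels (a, e, i, o, u)
Scan: s[0]='b', s[1]='j', s[2]='h', s[3]='z', s[4]='i' (vowel), s[5]='z'
Vowels found: 1
Result: 1


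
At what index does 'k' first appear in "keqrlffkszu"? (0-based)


Input string: 'keqrlffkszu'
Target: 'k'
Scanning left to right: s[0]='k'
First match at index: 0


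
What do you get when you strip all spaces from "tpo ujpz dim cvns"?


Input string: 'tpo ujpz dim cvns'
Operation: remove all spaces
Words: 'tpo', 'ujpz', 'dim', 'cvns'
Join without spaces: tpoujpzdimcvns


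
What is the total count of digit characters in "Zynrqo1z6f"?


Input string: 'Zynrqo1z6f'
Operation: count digit characters (0-9)
Scan: 'Z', 'y', 'n', 'r', 'q', 'o', '1'(digit), 'z', '6'(digit), 'f'
Digits found: 2
Result: 2


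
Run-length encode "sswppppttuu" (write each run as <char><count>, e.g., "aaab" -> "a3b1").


Input: 'sswppppttuu'
Operation: identify consecutive runs
Runs: 'ss' -> s2, 'w' -> w1, 'pppp' -> p4, 'tt' -> t2, 'uu' -> u2
Encoded: s2w1p4t2u2
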